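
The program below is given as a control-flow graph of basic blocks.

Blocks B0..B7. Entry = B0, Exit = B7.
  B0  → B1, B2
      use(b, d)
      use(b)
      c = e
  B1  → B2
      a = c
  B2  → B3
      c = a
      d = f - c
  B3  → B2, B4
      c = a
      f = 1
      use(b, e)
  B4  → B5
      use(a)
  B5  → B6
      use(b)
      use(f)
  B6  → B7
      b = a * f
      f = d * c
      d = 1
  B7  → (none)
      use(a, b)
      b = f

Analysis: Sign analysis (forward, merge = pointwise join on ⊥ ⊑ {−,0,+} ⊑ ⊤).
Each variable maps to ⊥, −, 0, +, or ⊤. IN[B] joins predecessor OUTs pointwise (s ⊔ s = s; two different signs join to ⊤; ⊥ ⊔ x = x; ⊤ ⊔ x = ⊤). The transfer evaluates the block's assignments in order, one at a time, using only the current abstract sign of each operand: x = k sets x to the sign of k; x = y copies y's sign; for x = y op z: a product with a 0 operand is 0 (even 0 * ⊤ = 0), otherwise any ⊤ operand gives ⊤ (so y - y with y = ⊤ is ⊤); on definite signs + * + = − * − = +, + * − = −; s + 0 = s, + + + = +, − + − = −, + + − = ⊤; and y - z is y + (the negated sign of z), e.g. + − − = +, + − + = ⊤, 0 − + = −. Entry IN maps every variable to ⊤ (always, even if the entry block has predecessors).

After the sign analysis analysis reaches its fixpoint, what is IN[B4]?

Per-block solution:
  B0: | IN=(all ⊤) | OUT=(all ⊤)
  B1: | IN=(all ⊤) | OUT=(all ⊤)
  B2: | IN=(all ⊤) | OUT=(all ⊤)
  B3: | IN=(all ⊤) | OUT={f:+; rest ⊤}
  B4: | IN={f:+; rest ⊤} | OUT={f:+; rest ⊤}
  B5: | IN={f:+; rest ⊤} | OUT={f:+; rest ⊤}
  B6: | IN={f:+; rest ⊤} | OUT={d:+; rest ⊤}
  B7: | IN={d:+; rest ⊤} | OUT={d:+; rest ⊤}

Merge at B4: IN[B4] = OUT[B3] = {a: ⊤, b: ⊤, c: ⊤, d: ⊤, e: ⊤, f: +}

Answer: {a: ⊤, b: ⊤, c: ⊤, d: ⊤, e: ⊤, f: +}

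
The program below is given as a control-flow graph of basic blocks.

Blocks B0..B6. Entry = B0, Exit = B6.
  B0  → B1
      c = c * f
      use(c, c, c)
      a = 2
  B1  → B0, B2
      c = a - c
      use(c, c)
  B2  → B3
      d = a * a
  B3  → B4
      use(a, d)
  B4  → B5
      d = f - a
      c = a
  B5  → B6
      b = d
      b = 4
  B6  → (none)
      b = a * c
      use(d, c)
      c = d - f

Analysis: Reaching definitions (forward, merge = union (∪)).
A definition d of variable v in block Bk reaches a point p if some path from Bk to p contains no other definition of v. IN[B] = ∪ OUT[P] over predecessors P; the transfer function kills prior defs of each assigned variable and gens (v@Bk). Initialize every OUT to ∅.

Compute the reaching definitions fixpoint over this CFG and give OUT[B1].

Answer: {a@B0, c@B1}

Working:
Per-block solution:
  B0:  IN={a@B0, c@B1}  OUT={a@B0, c@B0}
  B1:  IN={a@B0, c@B0}  OUT={a@B0, c@B1}
  B2:  IN={a@B0, c@B1}  OUT={a@B0, c@B1, d@B2}
  B3:  IN={a@B0, c@B1, d@B2}  OUT={a@B0, c@B1, d@B2}
  B4:  IN={a@B0, c@B1, d@B2}  OUT={a@B0, c@B4, d@B4}
  B5:  IN={a@B0, c@B4, d@B4}  OUT={a@B0, b@B5, c@B4, d@B4}
  B6:  IN={a@B0, b@B5, c@B4, d@B4}  OUT={a@B0, b@B6, c@B6, d@B4}

Merge at B1: IN[B1] = OUT[B0] = {a@B0, c@B0}
Applying B1's transfer function to that IN value gives OUT[B1] (row B1 above).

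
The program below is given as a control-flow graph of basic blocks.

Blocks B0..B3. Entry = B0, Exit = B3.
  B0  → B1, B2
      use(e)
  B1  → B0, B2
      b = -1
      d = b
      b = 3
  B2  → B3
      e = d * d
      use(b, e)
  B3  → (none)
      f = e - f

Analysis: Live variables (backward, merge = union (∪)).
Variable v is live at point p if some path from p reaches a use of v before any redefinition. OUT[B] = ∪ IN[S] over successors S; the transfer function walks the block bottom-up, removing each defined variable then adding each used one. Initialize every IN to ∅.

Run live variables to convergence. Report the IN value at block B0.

Converged values:
  B0:  IN={b, d, e, f}  OUT={b, d, e, f}
  B1:  IN={e, f}  OUT={b, d, e, f}
  B2:  IN={b, d, f}  OUT={e, f}
  B3:  IN={e, f}  OUT={}

Merge at B0: OUT[B0] = IN[B1] ⊔ IN[B2] = {b, d, e, f}
Applying B0's transfer function to that OUT value gives IN[B0] (row B0 above).

Answer: {b, d, e, f}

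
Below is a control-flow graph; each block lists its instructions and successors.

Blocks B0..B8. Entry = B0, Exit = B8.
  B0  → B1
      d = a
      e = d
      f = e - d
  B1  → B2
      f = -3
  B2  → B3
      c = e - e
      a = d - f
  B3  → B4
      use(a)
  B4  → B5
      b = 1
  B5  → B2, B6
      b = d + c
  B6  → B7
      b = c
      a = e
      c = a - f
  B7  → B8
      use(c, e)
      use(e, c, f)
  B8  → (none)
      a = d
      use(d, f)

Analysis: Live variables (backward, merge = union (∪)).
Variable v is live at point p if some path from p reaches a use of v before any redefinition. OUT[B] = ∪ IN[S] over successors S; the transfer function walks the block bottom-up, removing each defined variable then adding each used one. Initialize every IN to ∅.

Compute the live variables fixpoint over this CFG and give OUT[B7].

Converged values:
  B0: | IN={a} | OUT={d, e}
  B1: | IN={d, e} | OUT={d, e, f}
  B2: | IN={d, e, f} | OUT={a, c, d, e, f}
  B3: | IN={a, c, d, e, f} | OUT={c, d, e, f}
  B4: | IN={c, d, e, f} | OUT={c, d, e, f}
  B5: | IN={c, d, e, f} | OUT={c, d, e, f}
  B6: | IN={c, d, e, f} | OUT={c, d, e, f}
  B7: | IN={c, d, e, f} | OUT={d, f}
  B8: | IN={d, f} | OUT={}

Merge at B7: OUT[B7] = IN[B8] = {d, f}

Answer: {d, f}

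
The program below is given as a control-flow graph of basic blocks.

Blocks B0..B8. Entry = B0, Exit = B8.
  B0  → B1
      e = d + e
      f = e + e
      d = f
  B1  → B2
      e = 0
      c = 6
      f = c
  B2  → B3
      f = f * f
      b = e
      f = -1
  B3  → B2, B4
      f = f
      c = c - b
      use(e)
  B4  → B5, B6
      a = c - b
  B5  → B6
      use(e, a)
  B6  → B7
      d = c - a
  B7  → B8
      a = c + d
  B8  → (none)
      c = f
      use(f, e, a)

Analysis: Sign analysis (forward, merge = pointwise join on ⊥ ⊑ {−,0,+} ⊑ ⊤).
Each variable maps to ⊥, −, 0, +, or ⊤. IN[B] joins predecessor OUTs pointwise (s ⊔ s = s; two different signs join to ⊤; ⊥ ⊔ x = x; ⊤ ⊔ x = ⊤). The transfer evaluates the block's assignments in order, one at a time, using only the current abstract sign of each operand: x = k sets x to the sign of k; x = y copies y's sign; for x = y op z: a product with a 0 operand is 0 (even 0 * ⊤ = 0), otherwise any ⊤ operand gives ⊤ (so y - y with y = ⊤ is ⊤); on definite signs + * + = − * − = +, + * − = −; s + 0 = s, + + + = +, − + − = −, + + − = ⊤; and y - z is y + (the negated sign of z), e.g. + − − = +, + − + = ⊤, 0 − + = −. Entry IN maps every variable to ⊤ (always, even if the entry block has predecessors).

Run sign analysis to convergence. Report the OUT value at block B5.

Answer: {a: +, b: 0, c: +, d: ⊤, e: 0, f: -}

Trace:
Fixpoint table:
  B0:   IN=(all ⊤)   OUT=(all ⊤)
  B1:   IN=(all ⊤)   OUT={c:+, e:0, f:+; rest ⊤}
  B2:   IN={c:+, e:0; rest ⊤}   OUT={b:0, c:+, e:0, f:-; rest ⊤}
  B3:   IN={b:0, c:+, e:0, f:-; rest ⊤}   OUT={b:0, c:+, e:0, f:-; rest ⊤}
  B4:   IN={b:0, c:+, e:0, f:-; rest ⊤}   OUT={a:+, b:0, c:+, e:0, f:-; rest ⊤}
  B5:   IN={a:+, b:0, c:+, e:0, f:-; rest ⊤}   OUT={a:+, b:0, c:+, e:0, f:-; rest ⊤}
  B6:   IN={a:+, b:0, c:+, e:0, f:-; rest ⊤}   OUT={a:+, b:0, c:+, e:0, f:-; rest ⊤}
  B7:   IN={a:+, b:0, c:+, e:0, f:-; rest ⊤}   OUT={b:0, c:+, e:0, f:-; rest ⊤}
  B8:   IN={b:0, c:+, e:0, f:-; rest ⊤}   OUT={b:0, c:-, e:0, f:-; rest ⊤}

Merge at B5: IN[B5] = OUT[B4] = {a: +, b: 0, c: +, d: ⊤, e: 0, f: -}
Applying B5's transfer function to that IN value gives OUT[B5] (row B5 above).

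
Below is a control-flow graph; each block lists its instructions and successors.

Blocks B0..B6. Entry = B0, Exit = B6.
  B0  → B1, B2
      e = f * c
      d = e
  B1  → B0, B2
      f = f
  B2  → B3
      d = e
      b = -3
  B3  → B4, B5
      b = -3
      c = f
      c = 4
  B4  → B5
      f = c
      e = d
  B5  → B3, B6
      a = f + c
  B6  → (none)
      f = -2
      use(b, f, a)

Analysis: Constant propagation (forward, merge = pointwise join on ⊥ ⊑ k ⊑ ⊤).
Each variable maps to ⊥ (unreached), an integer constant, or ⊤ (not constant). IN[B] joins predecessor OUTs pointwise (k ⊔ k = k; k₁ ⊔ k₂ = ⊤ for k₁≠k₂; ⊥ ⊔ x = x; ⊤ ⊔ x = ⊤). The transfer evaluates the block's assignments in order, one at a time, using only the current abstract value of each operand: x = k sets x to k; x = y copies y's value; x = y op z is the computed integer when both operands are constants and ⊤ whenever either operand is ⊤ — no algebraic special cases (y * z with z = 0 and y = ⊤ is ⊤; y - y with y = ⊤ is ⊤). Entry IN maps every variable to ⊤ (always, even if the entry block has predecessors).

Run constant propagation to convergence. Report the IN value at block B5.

Answer: {a: ⊤, b: -3, c: 4, d: ⊤, e: ⊤, f: ⊤}

Derivation:
Fixpoint table:
  B0:   IN=(all ⊤)   OUT=(all ⊤)
  B1:   IN=(all ⊤)   OUT=(all ⊤)
  B2:   IN=(all ⊤)   OUT={b:-3; rest ⊤}
  B3:   IN={b:-3; rest ⊤}   OUT={b:-3, c:4; rest ⊤}
  B4:   IN={b:-3, c:4; rest ⊤}   OUT={b:-3, c:4, f:4; rest ⊤}
  B5:   IN={b:-3, c:4; rest ⊤}   OUT={b:-3, c:4; rest ⊤}
  B6:   IN={b:-3, c:4; rest ⊤}   OUT={b:-3, c:4, f:-2; rest ⊤}

Merge at B5: IN[B5] = OUT[B3] ⊔ OUT[B4] = {a: ⊤, b: -3, c: 4, d: ⊤, e: ⊤, f: ⊤}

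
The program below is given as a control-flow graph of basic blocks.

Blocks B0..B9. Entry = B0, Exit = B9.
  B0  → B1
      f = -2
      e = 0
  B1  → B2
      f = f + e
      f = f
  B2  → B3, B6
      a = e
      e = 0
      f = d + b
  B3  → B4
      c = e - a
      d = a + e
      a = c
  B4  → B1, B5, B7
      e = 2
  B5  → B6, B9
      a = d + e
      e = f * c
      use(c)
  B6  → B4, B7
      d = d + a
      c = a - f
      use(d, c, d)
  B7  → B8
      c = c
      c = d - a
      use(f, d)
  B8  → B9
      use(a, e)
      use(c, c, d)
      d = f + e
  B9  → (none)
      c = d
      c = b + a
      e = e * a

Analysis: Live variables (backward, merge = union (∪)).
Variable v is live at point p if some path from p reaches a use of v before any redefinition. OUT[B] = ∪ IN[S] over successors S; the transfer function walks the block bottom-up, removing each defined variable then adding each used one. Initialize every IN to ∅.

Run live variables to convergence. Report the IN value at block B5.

Answer: {b, c, d, e, f}

Derivation:
Fixpoint table:
  B0:  IN={b, d}  OUT={b, d, e, f}
  B1:  IN={b, d, e, f}  OUT={b, d, e}
  B2:  IN={b, d, e}  OUT={a, b, d, e, f}
  B3:  IN={a, b, e, f}  OUT={a, b, c, d, f}
  B4:  IN={a, b, c, d, f}  OUT={a, b, c, d, e, f}
  B5:  IN={b, c, d, e, f}  OUT={a, b, d, e, f}
  B6:  IN={a, b, d, e, f}  OUT={a, b, c, d, e, f}
  B7:  IN={a, b, c, d, e, f}  OUT={a, b, c, d, e, f}
  B8:  IN={a, b, c, d, e, f}  OUT={a, b, d, e}
  B9:  IN={a, b, d, e}  OUT={}

Merge at B5: OUT[B5] = IN[B6] ⊔ IN[B9] = {a, b, d, e, f}
Applying B5's transfer function to that OUT value gives IN[B5] (row B5 above).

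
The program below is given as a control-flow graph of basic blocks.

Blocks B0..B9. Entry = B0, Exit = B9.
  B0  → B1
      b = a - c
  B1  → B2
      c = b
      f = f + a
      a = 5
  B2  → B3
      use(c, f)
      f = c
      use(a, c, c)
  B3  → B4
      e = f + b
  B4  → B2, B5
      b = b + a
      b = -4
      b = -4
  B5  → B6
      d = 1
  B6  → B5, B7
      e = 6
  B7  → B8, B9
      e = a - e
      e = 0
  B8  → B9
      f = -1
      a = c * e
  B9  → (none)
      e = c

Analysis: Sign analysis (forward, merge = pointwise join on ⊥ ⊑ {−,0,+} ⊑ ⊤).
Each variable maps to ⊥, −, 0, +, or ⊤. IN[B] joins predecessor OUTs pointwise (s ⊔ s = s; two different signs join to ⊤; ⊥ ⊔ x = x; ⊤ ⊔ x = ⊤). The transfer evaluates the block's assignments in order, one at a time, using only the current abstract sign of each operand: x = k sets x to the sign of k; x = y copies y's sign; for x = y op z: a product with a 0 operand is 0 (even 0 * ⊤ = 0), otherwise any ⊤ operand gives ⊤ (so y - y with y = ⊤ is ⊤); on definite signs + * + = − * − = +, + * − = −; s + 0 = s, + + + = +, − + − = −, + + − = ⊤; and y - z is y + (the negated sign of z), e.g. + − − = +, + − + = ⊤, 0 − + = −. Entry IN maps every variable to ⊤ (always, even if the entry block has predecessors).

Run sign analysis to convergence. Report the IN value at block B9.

Per-block solution:
  B0:   IN=(all ⊤)   OUT=(all ⊤)
  B1:   IN=(all ⊤)   OUT={a:+; rest ⊤}
  B2:   IN={a:+; rest ⊤}   OUT={a:+; rest ⊤}
  B3:   IN={a:+; rest ⊤}   OUT={a:+; rest ⊤}
  B4:   IN={a:+; rest ⊤}   OUT={a:+, b:-; rest ⊤}
  B5:   IN={a:+, b:-; rest ⊤}   OUT={a:+, b:-, d:+; rest ⊤}
  B6:   IN={a:+, b:-, d:+; rest ⊤}   OUT={a:+, b:-, d:+, e:+; rest ⊤}
  B7:   IN={a:+, b:-, d:+, e:+; rest ⊤}   OUT={a:+, b:-, d:+, e:0; rest ⊤}
  B8:   IN={a:+, b:-, d:+, e:0; rest ⊤}   OUT={a:0, b:-, d:+, e:0, f:-; rest ⊤}
  B9:   IN={b:-, d:+, e:0; rest ⊤}   OUT={b:-, d:+; rest ⊤}

Merge at B9: IN[B9] = OUT[B7] ⊔ OUT[B8] = {a: ⊤, b: -, c: ⊤, d: +, e: 0, f: ⊤}

Answer: {a: ⊤, b: -, c: ⊤, d: +, e: 0, f: ⊤}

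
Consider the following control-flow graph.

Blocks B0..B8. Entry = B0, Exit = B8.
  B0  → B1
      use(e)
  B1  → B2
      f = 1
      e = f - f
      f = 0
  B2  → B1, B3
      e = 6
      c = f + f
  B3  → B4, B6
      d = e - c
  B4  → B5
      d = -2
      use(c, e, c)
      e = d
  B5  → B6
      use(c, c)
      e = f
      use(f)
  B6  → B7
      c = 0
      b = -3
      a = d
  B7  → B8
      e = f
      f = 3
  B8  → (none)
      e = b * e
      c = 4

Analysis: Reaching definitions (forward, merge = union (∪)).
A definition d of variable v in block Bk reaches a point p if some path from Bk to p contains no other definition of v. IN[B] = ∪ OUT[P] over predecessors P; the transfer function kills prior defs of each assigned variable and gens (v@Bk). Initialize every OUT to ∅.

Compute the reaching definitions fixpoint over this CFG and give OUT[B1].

Answer: {c@B2, e@B1, f@B1}

Derivation:
Fixpoint table:
  B0:   IN={}   OUT={}
  B1:   IN={c@B2, e@B2, f@B1}   OUT={c@B2, e@B1, f@B1}
  B2:   IN={c@B2, e@B1, f@B1}   OUT={c@B2, e@B2, f@B1}
  B3:   IN={c@B2, e@B2, f@B1}   OUT={c@B2, d@B3, e@B2, f@B1}
  B4:   IN={c@B2, d@B3, e@B2, f@B1}   OUT={c@B2, d@B4, e@B4, f@B1}
  B5:   IN={c@B2, d@B4, e@B4, f@B1}   OUT={c@B2, d@B4, e@B5, f@B1}
  B6:   IN={c@B2, d@B3, d@B4, e@B2, e@B5, f@B1}   OUT={a@B6, b@B6, c@B6, d@B3, d@B4, e@B2, e@B5, f@B1}
  B7:   IN={a@B6, b@B6, c@B6, d@B3, d@B4, e@B2, e@B5, f@B1}   OUT={a@B6, b@B6, c@B6, d@B3, d@B4, e@B7, f@B7}
  B8:   IN={a@B6, b@B6, c@B6, d@B3, d@B4, e@B7, f@B7}   OUT={a@B6, b@B6, c@B8, d@B3, d@B4, e@B8, f@B7}

Merge at B1: IN[B1] = OUT[B0] ⊔ OUT[B2] = {c@B2, e@B2, f@B1}
Applying B1's transfer function to that IN value gives OUT[B1] (row B1 above).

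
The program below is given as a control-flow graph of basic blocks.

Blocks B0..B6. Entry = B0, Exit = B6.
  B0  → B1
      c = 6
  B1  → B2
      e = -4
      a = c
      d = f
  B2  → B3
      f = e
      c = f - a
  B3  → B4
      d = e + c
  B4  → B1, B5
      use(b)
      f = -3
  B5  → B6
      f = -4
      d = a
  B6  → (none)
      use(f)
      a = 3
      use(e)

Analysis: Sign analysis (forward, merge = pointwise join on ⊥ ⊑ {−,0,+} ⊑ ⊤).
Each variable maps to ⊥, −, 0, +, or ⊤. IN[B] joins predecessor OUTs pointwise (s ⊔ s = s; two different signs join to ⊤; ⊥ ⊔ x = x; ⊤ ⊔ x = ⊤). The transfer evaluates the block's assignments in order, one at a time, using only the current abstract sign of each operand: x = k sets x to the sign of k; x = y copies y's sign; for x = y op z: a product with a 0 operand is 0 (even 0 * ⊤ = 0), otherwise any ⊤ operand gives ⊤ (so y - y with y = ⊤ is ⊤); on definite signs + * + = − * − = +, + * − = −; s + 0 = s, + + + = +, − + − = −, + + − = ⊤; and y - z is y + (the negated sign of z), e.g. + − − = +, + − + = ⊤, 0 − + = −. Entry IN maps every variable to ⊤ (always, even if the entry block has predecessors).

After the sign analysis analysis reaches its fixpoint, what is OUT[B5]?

Answer: {a: ⊤, b: ⊤, c: ⊤, d: ⊤, e: -, f: -}

Derivation:
Fixpoint table:
  B0: | IN=(all ⊤) | OUT={c:+; rest ⊤}
  B1: | IN=(all ⊤) | OUT={e:-; rest ⊤}
  B2: | IN={e:-; rest ⊤} | OUT={e:-, f:-; rest ⊤}
  B3: | IN={e:-, f:-; rest ⊤} | OUT={e:-, f:-; rest ⊤}
  B4: | IN={e:-, f:-; rest ⊤} | OUT={e:-, f:-; rest ⊤}
  B5: | IN={e:-, f:-; rest ⊤} | OUT={e:-, f:-; rest ⊤}
  B6: | IN={e:-, f:-; rest ⊤} | OUT={a:+, e:-, f:-; rest ⊤}

Merge at B5: IN[B5] = OUT[B4] = {a: ⊤, b: ⊤, c: ⊤, d: ⊤, e: -, f: -}
Applying B5's transfer function to that IN value gives OUT[B5] (row B5 above).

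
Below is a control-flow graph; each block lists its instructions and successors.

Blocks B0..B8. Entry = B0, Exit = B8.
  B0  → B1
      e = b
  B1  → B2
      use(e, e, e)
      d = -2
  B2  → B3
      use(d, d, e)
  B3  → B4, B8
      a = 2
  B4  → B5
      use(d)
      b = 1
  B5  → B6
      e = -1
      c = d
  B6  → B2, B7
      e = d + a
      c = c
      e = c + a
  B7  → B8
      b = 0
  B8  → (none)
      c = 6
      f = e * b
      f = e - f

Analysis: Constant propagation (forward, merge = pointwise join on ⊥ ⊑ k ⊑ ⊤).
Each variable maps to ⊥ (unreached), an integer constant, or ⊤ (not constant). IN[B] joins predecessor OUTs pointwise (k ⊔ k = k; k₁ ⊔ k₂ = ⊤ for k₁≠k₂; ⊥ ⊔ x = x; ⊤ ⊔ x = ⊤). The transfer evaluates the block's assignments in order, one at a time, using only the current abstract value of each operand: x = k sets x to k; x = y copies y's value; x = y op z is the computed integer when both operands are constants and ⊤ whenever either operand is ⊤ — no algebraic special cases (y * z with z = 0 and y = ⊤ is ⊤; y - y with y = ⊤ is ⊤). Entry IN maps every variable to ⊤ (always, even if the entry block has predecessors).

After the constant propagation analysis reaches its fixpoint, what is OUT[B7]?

Fixpoint table:
  B0:  IN=(all ⊤)  OUT=(all ⊤)
  B1:  IN=(all ⊤)  OUT={d:-2; rest ⊤}
  B2:  IN={d:-2; rest ⊤}  OUT={d:-2; rest ⊤}
  B3:  IN={d:-2; rest ⊤}  OUT={a:2, d:-2; rest ⊤}
  B4:  IN={a:2, d:-2; rest ⊤}  OUT={a:2, b:1, d:-2; rest ⊤}
  B5:  IN={a:2, b:1, d:-2; rest ⊤}  OUT={a:2, b:1, c:-2, d:-2, e:-1; rest ⊤}
  B6:  IN={a:2, b:1, c:-2, d:-2, e:-1; rest ⊤}  OUT={a:2, b:1, c:-2, d:-2, e:0; rest ⊤}
  B7:  IN={a:2, b:1, c:-2, d:-2, e:0; rest ⊤}  OUT={a:2, b:0, c:-2, d:-2, e:0; rest ⊤}
  B8:  IN={a:2, d:-2; rest ⊤}  OUT={a:2, c:6, d:-2; rest ⊤}

Merge at B7: IN[B7] = OUT[B6] = {a: 2, b: 1, c: -2, d: -2, e: 0, f: ⊤}
Applying B7's transfer function to that IN value gives OUT[B7] (row B7 above).

Answer: {a: 2, b: 0, c: -2, d: -2, e: 0, f: ⊤}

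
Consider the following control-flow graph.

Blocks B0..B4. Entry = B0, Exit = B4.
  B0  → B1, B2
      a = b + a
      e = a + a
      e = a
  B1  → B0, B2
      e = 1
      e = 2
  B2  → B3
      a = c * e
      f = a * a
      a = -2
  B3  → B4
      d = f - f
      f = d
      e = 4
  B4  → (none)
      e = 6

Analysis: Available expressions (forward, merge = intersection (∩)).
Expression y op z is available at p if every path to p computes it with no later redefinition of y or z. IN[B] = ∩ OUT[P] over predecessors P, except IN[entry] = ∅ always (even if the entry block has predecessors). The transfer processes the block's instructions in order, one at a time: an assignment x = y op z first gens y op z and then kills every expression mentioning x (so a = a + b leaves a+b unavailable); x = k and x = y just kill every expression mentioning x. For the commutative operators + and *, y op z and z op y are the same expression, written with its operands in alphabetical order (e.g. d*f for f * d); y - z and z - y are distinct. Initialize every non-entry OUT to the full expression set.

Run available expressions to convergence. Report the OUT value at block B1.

Answer: {a+a}

Working:
Per-block solution:
  B0:  IN={}  OUT={a+a}
  B1:  IN={a+a}  OUT={a+a}
  B2:  IN={a+a}  OUT={c*e}
  B3:  IN={c*e}  OUT={}
  B4:  IN={}  OUT={}

Merge at B1: IN[B1] = OUT[B0] = {a+a}
Applying B1's transfer function to that IN value gives OUT[B1] (row B1 above).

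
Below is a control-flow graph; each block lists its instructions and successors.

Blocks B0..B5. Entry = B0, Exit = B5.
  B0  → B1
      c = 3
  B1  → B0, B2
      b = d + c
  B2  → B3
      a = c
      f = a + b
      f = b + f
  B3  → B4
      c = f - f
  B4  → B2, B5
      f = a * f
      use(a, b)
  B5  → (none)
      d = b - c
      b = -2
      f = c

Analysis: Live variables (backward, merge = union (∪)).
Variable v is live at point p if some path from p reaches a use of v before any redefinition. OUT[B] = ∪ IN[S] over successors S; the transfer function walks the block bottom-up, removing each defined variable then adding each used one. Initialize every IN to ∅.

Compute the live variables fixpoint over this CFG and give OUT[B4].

Answer: {b, c}

Trace:
Fixpoint table:
  B0:  IN={d}  OUT={c, d}
  B1:  IN={c, d}  OUT={b, c, d}
  B2:  IN={b, c}  OUT={a, b, f}
  B3:  IN={a, b, f}  OUT={a, b, c, f}
  B4:  IN={a, b, c, f}  OUT={b, c}
  B5:  IN={b, c}  OUT={}

Merge at B4: OUT[B4] = IN[B2] ⊔ IN[B5] = {b, c}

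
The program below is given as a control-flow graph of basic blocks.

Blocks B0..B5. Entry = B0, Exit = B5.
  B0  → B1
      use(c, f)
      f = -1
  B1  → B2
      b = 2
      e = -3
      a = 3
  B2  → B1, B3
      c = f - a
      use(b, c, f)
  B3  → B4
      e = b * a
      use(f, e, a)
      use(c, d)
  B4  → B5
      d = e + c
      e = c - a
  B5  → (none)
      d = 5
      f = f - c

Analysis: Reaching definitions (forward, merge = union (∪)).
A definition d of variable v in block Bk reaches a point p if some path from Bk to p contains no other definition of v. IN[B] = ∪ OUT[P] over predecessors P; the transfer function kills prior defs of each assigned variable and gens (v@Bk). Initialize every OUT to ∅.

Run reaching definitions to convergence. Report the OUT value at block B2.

Fixpoint table:
  B0:   IN={}   OUT={f@B0}
  B1:   IN={a@B1, b@B1, c@B2, e@B1, f@B0}   OUT={a@B1, b@B1, c@B2, e@B1, f@B0}
  B2:   IN={a@B1, b@B1, c@B2, e@B1, f@B0}   OUT={a@B1, b@B1, c@B2, e@B1, f@B0}
  B3:   IN={a@B1, b@B1, c@B2, e@B1, f@B0}   OUT={a@B1, b@B1, c@B2, e@B3, f@B0}
  B4:   IN={a@B1, b@B1, c@B2, e@B3, f@B0}   OUT={a@B1, b@B1, c@B2, d@B4, e@B4, f@B0}
  B5:   IN={a@B1, b@B1, c@B2, d@B4, e@B4, f@B0}   OUT={a@B1, b@B1, c@B2, d@B5, e@B4, f@B5}

Merge at B2: IN[B2] = OUT[B1] = {a@B1, b@B1, c@B2, e@B1, f@B0}
Applying B2's transfer function to that IN value gives OUT[B2] (row B2 above).

Answer: {a@B1, b@B1, c@B2, e@B1, f@B0}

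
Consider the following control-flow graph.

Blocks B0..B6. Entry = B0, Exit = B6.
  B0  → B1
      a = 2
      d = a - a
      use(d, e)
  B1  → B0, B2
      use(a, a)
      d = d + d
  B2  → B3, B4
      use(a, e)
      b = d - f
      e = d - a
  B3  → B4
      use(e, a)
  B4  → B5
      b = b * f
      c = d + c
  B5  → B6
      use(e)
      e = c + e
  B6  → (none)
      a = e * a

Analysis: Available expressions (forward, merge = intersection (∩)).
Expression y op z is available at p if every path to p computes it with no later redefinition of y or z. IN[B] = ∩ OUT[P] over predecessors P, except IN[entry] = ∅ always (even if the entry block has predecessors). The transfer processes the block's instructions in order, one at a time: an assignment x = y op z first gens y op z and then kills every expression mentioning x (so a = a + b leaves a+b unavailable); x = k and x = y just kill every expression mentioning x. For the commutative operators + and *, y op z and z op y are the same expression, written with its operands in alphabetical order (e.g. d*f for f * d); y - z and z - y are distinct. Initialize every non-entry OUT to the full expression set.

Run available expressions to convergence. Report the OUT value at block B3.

Per-block solution:
  B0: | IN={} | OUT={a-a}
  B1: | IN={a-a} | OUT={a-a}
  B2: | IN={a-a} | OUT={a-a, d-a, d-f}
  B3: | IN={a-a, d-a, d-f} | OUT={a-a, d-a, d-f}
  B4: | IN={a-a, d-a, d-f} | OUT={a-a, d-a, d-f}
  B5: | IN={a-a, d-a, d-f} | OUT={a-a, d-a, d-f}
  B6: | IN={a-a, d-a, d-f} | OUT={d-f}

Merge at B3: IN[B3] = OUT[B2] = {a-a, d-a, d-f}
Applying B3's transfer function to that IN value gives OUT[B3] (row B3 above).

Answer: {a-a, d-a, d-f}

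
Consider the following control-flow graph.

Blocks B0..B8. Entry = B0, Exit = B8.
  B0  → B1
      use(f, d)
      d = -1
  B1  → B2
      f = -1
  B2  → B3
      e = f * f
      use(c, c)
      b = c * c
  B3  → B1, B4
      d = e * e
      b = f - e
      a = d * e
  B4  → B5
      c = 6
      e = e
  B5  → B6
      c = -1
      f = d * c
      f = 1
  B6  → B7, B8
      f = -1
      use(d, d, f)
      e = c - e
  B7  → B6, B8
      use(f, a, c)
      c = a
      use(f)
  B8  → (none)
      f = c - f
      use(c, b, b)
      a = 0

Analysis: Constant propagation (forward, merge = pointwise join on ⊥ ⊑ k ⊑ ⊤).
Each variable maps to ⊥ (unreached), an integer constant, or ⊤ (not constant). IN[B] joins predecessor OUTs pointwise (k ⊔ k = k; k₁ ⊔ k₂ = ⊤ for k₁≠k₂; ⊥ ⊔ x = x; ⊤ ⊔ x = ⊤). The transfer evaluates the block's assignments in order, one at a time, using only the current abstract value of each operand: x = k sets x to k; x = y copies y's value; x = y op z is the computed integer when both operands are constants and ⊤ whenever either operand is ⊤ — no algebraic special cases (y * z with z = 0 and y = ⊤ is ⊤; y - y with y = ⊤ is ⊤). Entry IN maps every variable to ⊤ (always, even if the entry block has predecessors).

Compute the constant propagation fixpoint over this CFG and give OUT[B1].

Answer: {a: ⊤, b: ⊤, c: ⊤, d: ⊤, e: ⊤, f: -1}

Trace:
Per-block solution:
  B0: | IN=(all ⊤) | OUT={d:-1; rest ⊤}
  B1: | IN=(all ⊤) | OUT={f:-1; rest ⊤}
  B2: | IN={f:-1; rest ⊤} | OUT={e:1, f:-1; rest ⊤}
  B3: | IN={e:1, f:-1; rest ⊤} | OUT={a:1, b:-2, d:1, e:1, f:-1; rest ⊤}
  B4: | IN={a:1, b:-2, d:1, e:1, f:-1; rest ⊤} | OUT={a:1, b:-2, c:6, d:1, e:1, f:-1; rest ⊤}
  B5: | IN={a:1, b:-2, c:6, d:1, e:1, f:-1; rest ⊤} | OUT={a:1, b:-2, c:-1, d:1, e:1, f:1; rest ⊤}
  B6: | IN={a:1, b:-2, d:1; rest ⊤} | OUT={a:1, b:-2, d:1, f:-1; rest ⊤}
  B7: | IN={a:1, b:-2, d:1, f:-1; rest ⊤} | OUT={a:1, b:-2, c:1, d:1, f:-1; rest ⊤}
  B8: | IN={a:1, b:-2, d:1, f:-1; rest ⊤} | OUT={a:0, b:-2, d:1; rest ⊤}

Merge at B1: IN[B1] = OUT[B0] ⊔ OUT[B3] = {a: ⊤, b: ⊤, c: ⊤, d: ⊤, e: ⊤, f: ⊤}
Applying B1's transfer function to that IN value gives OUT[B1] (row B1 above).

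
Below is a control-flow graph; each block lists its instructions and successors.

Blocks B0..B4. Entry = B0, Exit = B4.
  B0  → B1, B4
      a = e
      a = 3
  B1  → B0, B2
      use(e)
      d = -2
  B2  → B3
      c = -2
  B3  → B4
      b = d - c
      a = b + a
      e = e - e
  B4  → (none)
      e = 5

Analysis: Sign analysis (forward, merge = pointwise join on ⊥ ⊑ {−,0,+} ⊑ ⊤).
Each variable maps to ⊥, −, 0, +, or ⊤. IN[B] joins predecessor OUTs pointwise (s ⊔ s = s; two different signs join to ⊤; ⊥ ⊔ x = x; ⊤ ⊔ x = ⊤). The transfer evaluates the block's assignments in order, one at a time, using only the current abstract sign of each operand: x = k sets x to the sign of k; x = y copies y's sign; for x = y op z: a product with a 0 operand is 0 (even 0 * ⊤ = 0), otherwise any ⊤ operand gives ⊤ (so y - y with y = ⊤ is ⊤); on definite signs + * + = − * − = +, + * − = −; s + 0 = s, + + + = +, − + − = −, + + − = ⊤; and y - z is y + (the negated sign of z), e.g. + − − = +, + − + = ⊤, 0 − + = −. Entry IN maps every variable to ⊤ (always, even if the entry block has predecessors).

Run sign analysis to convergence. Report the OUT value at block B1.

Per-block solution:
  B0:   IN=(all ⊤)   OUT={a:+; rest ⊤}
  B1:   IN={a:+; rest ⊤}   OUT={a:+, d:-; rest ⊤}
  B2:   IN={a:+, d:-; rest ⊤}   OUT={a:+, c:-, d:-; rest ⊤}
  B3:   IN={a:+, c:-, d:-; rest ⊤}   OUT={c:-, d:-; rest ⊤}
  B4:   IN=(all ⊤)   OUT={e:+; rest ⊤}

Merge at B1: IN[B1] = OUT[B0] = {a: +, b: ⊤, c: ⊤, d: ⊤, e: ⊤, f: ⊤}
Applying B1's transfer function to that IN value gives OUT[B1] (row B1 above).

Answer: {a: +, b: ⊤, c: ⊤, d: -, e: ⊤, f: ⊤}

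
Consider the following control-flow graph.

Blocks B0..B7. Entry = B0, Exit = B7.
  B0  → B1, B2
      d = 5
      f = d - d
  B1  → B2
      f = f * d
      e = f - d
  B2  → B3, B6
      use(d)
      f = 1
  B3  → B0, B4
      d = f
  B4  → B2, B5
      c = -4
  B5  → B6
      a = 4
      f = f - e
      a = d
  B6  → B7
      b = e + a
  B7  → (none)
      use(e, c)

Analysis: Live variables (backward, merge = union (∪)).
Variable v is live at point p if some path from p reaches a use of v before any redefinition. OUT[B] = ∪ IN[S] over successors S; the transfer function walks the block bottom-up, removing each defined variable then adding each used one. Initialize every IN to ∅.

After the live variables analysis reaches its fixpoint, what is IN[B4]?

Converged values:
  B0:  IN={a, c, e}  OUT={a, c, d, e, f}
  B1:  IN={a, c, d, f}  OUT={a, c, d, e}
  B2:  IN={a, c, d, e}  OUT={a, c, e, f}
  B3:  IN={a, c, e, f}  OUT={a, c, d, e, f}
  B4:  IN={a, d, e, f}  OUT={a, c, d, e, f}
  B5:  IN={c, d, e, f}  OUT={a, c, e}
  B6:  IN={a, c, e}  OUT={c, e}
  B7:  IN={c, e}  OUT={}

Merge at B4: OUT[B4] = IN[B2] ⊔ IN[B5] = {a, c, d, e, f}
Applying B4's transfer function to that OUT value gives IN[B4] (row B4 above).

Answer: {a, d, e, f}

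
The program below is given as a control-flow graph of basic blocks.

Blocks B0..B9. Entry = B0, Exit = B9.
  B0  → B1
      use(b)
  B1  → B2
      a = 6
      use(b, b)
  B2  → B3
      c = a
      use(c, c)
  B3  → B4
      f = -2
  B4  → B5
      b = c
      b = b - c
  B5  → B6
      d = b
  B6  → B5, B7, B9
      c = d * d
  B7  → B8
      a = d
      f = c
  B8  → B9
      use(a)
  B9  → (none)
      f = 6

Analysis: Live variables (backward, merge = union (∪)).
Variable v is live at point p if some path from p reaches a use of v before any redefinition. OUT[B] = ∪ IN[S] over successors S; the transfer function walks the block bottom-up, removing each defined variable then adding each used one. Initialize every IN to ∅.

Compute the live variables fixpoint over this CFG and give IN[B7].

Answer: {c, d}

Derivation:
Per-block solution:
  B0:   IN={b}   OUT={b}
  B1:   IN={b}   OUT={a}
  B2:   IN={a}   OUT={c}
  B3:   IN={c}   OUT={c}
  B4:   IN={c}   OUT={b}
  B5:   IN={b}   OUT={b, d}
  B6:   IN={b, d}   OUT={b, c, d}
  B7:   IN={c, d}   OUT={a}
  B8:   IN={a}   OUT={}
  B9:   IN={}   OUT={}

Merge at B7: OUT[B7] = IN[B8] = {a}
Applying B7's transfer function to that OUT value gives IN[B7] (row B7 above).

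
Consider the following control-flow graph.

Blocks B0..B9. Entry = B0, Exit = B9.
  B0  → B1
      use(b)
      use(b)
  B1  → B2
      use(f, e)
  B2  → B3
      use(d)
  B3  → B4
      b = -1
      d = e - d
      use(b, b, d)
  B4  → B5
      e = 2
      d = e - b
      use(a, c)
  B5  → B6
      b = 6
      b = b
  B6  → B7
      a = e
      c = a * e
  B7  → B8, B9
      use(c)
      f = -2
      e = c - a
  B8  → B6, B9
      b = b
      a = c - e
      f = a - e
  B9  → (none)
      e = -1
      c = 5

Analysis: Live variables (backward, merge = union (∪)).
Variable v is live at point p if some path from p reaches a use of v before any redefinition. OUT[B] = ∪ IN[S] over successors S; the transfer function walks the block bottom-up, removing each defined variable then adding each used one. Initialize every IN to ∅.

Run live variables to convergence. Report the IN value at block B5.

Converged values:
  B0:  IN={a, b, c, d, e, f}  OUT={a, c, d, e, f}
  B1:  IN={a, c, d, e, f}  OUT={a, c, d, e}
  B2:  IN={a, c, d, e}  OUT={a, c, d, e}
  B3:  IN={a, c, d, e}  OUT={a, b, c}
  B4:  IN={a, b, c}  OUT={e}
  B5:  IN={e}  OUT={b, e}
  B6:  IN={b, e}  OUT={a, b, c}
  B7:  IN={a, b, c}  OUT={b, c, e}
  B8:  IN={b, c, e}  OUT={b, e}
  B9:  IN={}  OUT={}

Merge at B5: OUT[B5] = IN[B6] = {b, e}
Applying B5's transfer function to that OUT value gives IN[B5] (row B5 above).

Answer: {e}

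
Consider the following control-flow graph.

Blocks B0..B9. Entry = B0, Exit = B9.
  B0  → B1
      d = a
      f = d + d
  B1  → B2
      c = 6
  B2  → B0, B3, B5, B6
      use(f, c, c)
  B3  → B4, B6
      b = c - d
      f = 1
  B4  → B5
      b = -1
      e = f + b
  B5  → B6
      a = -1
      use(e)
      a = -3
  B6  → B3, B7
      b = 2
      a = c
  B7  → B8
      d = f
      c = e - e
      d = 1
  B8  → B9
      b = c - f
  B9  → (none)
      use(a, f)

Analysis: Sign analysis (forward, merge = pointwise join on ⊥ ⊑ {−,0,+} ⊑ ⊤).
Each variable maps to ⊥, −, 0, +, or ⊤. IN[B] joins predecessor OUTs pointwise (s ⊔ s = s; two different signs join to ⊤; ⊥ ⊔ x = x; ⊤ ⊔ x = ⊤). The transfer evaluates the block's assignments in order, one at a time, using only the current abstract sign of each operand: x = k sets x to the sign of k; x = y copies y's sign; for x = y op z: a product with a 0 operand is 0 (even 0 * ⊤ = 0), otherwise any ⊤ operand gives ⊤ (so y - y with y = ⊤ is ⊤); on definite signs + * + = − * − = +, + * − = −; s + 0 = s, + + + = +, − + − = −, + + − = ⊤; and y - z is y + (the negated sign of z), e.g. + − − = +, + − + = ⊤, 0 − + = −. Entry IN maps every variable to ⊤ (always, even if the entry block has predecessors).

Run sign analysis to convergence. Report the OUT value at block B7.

Answer: {a: +, b: +, c: ⊤, d: +, e: ⊤, f: ⊤}

Derivation:
Fixpoint table:
  B0: | IN=(all ⊤) | OUT=(all ⊤)
  B1: | IN=(all ⊤) | OUT={c:+; rest ⊤}
  B2: | IN={c:+; rest ⊤} | OUT={c:+; rest ⊤}
  B3: | IN={c:+; rest ⊤} | OUT={c:+, f:+; rest ⊤}
  B4: | IN={c:+, f:+; rest ⊤} | OUT={b:-, c:+, f:+; rest ⊤}
  B5: | IN={c:+; rest ⊤} | OUT={a:-, c:+; rest ⊤}
  B6: | IN={c:+; rest ⊤} | OUT={a:+, b:+, c:+; rest ⊤}
  B7: | IN={a:+, b:+, c:+; rest ⊤} | OUT={a:+, b:+, d:+; rest ⊤}
  B8: | IN={a:+, b:+, d:+; rest ⊤} | OUT={a:+, d:+; rest ⊤}
  B9: | IN={a:+, d:+; rest ⊤} | OUT={a:+, d:+; rest ⊤}

Merge at B7: IN[B7] = OUT[B6] = {a: +, b: +, c: +, d: ⊤, e: ⊤, f: ⊤}
Applying B7's transfer function to that IN value gives OUT[B7] (row B7 above).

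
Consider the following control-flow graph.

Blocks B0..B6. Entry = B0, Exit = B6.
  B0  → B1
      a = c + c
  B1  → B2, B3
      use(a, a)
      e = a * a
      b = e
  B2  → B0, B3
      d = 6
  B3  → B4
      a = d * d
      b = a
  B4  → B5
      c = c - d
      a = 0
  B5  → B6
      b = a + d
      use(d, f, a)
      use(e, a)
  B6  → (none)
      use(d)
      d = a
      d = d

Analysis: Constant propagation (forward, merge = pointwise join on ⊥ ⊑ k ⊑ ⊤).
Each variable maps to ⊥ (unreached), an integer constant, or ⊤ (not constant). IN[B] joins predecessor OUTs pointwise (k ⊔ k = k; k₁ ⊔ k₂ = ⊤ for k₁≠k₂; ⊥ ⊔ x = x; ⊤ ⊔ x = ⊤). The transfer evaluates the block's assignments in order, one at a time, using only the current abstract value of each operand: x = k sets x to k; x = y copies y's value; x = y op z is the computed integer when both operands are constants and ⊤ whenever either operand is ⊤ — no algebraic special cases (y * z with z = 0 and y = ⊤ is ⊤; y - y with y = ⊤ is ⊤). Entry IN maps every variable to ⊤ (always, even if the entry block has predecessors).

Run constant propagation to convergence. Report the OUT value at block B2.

Answer: {a: ⊤, b: ⊤, c: ⊤, d: 6, e: ⊤, f: ⊤}

Derivation:
Converged values:
  B0:   IN=(all ⊤)   OUT=(all ⊤)
  B1:   IN=(all ⊤)   OUT=(all ⊤)
  B2:   IN=(all ⊤)   OUT={d:6; rest ⊤}
  B3:   IN=(all ⊤)   OUT=(all ⊤)
  B4:   IN=(all ⊤)   OUT={a:0; rest ⊤}
  B5:   IN={a:0; rest ⊤}   OUT={a:0; rest ⊤}
  B6:   IN={a:0; rest ⊤}   OUT={a:0, d:0; rest ⊤}

Merge at B2: IN[B2] = OUT[B1] = {a: ⊤, b: ⊤, c: ⊤, d: ⊤, e: ⊤, f: ⊤}
Applying B2's transfer function to that IN value gives OUT[B2] (row B2 above).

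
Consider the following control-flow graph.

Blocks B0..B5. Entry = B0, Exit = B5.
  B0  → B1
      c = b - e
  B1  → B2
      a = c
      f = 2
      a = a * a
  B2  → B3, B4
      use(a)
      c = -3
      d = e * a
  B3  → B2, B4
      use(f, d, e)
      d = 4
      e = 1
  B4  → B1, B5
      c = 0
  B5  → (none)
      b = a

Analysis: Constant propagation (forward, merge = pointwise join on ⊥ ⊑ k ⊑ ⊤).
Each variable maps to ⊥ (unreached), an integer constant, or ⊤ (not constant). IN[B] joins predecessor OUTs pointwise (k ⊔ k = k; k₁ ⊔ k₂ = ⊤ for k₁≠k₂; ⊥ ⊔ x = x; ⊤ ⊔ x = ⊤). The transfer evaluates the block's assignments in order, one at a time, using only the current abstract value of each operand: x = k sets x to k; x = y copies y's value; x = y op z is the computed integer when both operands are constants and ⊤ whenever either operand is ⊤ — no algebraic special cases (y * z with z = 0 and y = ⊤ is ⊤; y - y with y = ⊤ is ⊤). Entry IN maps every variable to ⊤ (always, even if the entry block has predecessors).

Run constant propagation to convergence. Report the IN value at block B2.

Fixpoint table:
  B0:  IN=(all ⊤)  OUT=(all ⊤)
  B1:  IN=(all ⊤)  OUT={f:2; rest ⊤}
  B2:  IN={f:2; rest ⊤}  OUT={c:-3, f:2; rest ⊤}
  B3:  IN={c:-3, f:2; rest ⊤}  OUT={c:-3, d:4, e:1, f:2; rest ⊤}
  B4:  IN={c:-3, f:2; rest ⊤}  OUT={c:0, f:2; rest ⊤}
  B5:  IN={c:0, f:2; rest ⊤}  OUT={c:0, f:2; rest ⊤}

Merge at B2: IN[B2] = OUT[B1] ⊔ OUT[B3] = {a: ⊤, b: ⊤, c: ⊤, d: ⊤, e: ⊤, f: 2}

Answer: {a: ⊤, b: ⊤, c: ⊤, d: ⊤, e: ⊤, f: 2}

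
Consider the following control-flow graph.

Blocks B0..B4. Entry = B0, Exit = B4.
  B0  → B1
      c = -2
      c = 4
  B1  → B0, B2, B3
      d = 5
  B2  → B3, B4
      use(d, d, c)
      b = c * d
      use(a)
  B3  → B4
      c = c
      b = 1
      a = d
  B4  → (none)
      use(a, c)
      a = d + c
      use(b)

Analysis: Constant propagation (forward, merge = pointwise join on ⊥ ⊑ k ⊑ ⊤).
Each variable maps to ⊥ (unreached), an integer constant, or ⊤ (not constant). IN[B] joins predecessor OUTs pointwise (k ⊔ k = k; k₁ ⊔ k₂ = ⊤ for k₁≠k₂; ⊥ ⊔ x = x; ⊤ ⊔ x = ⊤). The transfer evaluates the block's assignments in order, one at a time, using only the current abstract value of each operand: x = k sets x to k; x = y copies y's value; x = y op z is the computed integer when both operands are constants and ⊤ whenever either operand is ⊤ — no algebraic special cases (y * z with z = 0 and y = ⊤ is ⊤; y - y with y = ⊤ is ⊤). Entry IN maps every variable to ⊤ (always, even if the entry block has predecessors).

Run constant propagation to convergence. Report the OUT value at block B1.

Answer: {a: ⊤, b: ⊤, c: 4, d: 5, e: ⊤, f: ⊤}

Working:
Fixpoint table:
  B0:  IN=(all ⊤)  OUT={c:4; rest ⊤}
  B1:  IN={c:4; rest ⊤}  OUT={c:4, d:5; rest ⊤}
  B2:  IN={c:4, d:5; rest ⊤}  OUT={b:20, c:4, d:5; rest ⊤}
  B3:  IN={c:4, d:5; rest ⊤}  OUT={a:5, b:1, c:4, d:5; rest ⊤}
  B4:  IN={c:4, d:5; rest ⊤}  OUT={a:9, c:4, d:5; rest ⊤}

Merge at B1: IN[B1] = OUT[B0] = {a: ⊤, b: ⊤, c: 4, d: ⊤, e: ⊤, f: ⊤}
Applying B1's transfer function to that IN value gives OUT[B1] (row B1 above).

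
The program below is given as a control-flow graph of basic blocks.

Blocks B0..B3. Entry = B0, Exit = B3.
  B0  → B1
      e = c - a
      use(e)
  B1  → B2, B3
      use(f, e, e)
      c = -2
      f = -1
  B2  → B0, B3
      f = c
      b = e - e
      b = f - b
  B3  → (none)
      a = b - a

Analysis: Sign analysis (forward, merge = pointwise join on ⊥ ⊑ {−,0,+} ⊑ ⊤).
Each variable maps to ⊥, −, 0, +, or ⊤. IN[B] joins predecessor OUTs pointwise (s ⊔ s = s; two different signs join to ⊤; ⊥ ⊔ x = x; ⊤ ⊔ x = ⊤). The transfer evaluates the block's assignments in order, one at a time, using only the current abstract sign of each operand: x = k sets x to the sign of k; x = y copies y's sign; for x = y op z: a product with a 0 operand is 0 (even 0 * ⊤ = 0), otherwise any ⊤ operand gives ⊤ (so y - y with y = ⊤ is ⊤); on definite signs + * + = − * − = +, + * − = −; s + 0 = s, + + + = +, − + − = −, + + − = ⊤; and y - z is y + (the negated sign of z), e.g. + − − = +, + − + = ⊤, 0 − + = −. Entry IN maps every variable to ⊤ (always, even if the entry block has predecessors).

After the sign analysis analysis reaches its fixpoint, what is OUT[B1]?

Per-block solution:
  B0: | IN=(all ⊤) | OUT=(all ⊤)
  B1: | IN=(all ⊤) | OUT={c:-, f:-; rest ⊤}
  B2: | IN={c:-, f:-; rest ⊤} | OUT={c:-, f:-; rest ⊤}
  B3: | IN={c:-, f:-; rest ⊤} | OUT={c:-, f:-; rest ⊤}

Merge at B1: IN[B1] = OUT[B0] = {a: ⊤, b: ⊤, c: ⊤, d: ⊤, e: ⊤, f: ⊤}
Applying B1's transfer function to that IN value gives OUT[B1] (row B1 above).

Answer: {a: ⊤, b: ⊤, c: -, d: ⊤, e: ⊤, f: -}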